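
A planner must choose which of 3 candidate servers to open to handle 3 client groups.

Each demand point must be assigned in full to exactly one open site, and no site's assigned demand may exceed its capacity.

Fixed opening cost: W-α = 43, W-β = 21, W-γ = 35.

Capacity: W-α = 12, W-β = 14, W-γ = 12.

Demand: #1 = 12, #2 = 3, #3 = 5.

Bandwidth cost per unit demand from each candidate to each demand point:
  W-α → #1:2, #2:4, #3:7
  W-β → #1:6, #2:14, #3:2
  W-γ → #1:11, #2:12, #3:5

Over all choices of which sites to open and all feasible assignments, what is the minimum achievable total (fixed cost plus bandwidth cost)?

140

Open {W-α, W-β}; cheapest assignment that respects the capacities:
  W-α (cap 12, load 12): #1 — cost 12×2 = 24
  W-β (cap 14, load 8): #2, #3 — cost 3×14 + 5×2 = 52
  Shipping 76, fixed 64 → total 140.
  Any other capacity-feasible assignment to {W-α, W-β} ships for at least 76.
Compare {W-α, W-γ}: its best feasible assignment gives total 163.
Compare {W-α, W-β, W-γ}: its best feasible assignment gives total 169.
Every other set of open sites that can feasibly serve all demand totals ≥ 163 even under its best assignment. Minimum: 140.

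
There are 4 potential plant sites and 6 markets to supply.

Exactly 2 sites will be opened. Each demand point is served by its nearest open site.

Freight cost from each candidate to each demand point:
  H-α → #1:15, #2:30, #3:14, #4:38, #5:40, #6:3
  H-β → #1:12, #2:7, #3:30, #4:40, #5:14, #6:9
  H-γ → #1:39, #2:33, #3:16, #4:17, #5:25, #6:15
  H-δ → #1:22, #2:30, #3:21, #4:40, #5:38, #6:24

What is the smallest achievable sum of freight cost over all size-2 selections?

75

Open {H-β, H-γ}.
  #1→H-β 12, #2→H-β 7, #3→H-γ 16, #4→H-γ 17, #5→H-β 14, #6→H-β 9  ⇒ total 75.
Compare {H-α, H-β}: total 88.
Compare {H-β, H-δ}: total 103.
No size-2 selection does better; minimum is 75.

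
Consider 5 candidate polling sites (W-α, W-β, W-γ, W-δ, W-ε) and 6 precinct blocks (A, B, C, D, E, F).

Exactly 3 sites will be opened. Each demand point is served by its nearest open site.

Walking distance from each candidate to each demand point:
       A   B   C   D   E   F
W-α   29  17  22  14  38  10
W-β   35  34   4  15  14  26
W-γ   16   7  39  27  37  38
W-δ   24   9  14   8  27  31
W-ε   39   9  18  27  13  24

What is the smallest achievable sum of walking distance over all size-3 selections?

65

Open {W-α, W-β, W-γ}.
  A→W-γ 16, B→W-γ 7, C→W-β 4, D→W-α 14, E→W-β 14, F→W-α 10  ⇒ total 65.
Compare {W-α, W-β, W-δ}: total 69.
Compare {W-β, W-γ, W-δ}: total 75.
No size-3 selection does better; minimum is 65.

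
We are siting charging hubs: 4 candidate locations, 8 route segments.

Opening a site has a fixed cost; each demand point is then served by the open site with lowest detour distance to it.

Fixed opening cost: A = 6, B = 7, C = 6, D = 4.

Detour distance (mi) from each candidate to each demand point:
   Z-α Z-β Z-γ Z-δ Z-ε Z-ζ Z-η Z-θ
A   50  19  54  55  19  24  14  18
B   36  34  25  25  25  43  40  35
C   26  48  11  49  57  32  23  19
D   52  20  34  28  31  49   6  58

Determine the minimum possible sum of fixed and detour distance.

Open {A, C, D}: assign each demand point to its cheapest open site.
  Z-α→C 26, Z-β→A 19, Z-γ→C 11, Z-δ→D 28, Z-ε→A 19, Z-ζ→A 24, Z-η→D 6, Z-θ→A 18
  detour distance 151, fixed 16 → total 167.
Compare {A, B, C, D}: detour distance 148 + fixed 23 = 171.
Compare {A, B, C}: detour distance 156 + fixed 19 = 175.
Compare {B, C, D}: detour distance 164 + fixed 17 = 181.
All other subsets cost ≥ 171. Minimum total cost: 167.

167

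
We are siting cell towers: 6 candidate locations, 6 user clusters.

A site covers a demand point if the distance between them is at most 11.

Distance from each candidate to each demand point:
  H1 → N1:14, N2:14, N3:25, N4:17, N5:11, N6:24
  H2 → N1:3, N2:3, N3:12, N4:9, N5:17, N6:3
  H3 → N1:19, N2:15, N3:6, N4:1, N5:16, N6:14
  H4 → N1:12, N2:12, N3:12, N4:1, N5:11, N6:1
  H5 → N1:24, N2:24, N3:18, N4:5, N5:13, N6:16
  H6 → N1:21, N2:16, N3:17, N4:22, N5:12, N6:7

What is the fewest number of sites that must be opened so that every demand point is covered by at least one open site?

3

Coverage sets (demand points within 11 of each site):
  H1: {N5}
  H2: {N1, N2, N4, N6}
  H3: {N3, N4}
  H4: {N4, N5, N6}
  H5: {N4}
  H6: {N6}
No 2 sites suffice: every size-2 union leaves at least one demand point uncovered.
But {H1, H2, H3} covers everything, so the minimum is 3.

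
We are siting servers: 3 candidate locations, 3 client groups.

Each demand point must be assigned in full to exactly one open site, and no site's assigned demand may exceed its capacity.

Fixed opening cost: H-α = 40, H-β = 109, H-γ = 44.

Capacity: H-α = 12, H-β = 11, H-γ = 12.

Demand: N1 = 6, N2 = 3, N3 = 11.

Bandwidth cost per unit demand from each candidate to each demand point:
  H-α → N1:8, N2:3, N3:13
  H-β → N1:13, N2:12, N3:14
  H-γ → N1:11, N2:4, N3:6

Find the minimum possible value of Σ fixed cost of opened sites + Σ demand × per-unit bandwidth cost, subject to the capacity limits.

Open {H-α, H-γ}; cheapest assignment that respects the capacities:
  H-α (cap 12, load 9): N1, N2 — cost 6×8 + 3×3 = 57
  H-γ (cap 12, load 11): N3 — cost 11×6 = 66
  Shipping 123, fixed 84 → total 207.
  Any other capacity-feasible assignment to {H-α, H-γ} ships for at least 123.
Compare {H-α, H-β, H-γ}: its best feasible assignment gives total 316.
Compare {H-β, H-γ}: its best feasible assignment gives total 333.
Every other set of open sites that can feasibly serve all demand totals ≥ 316 even under its best assignment. Minimum: 207.

207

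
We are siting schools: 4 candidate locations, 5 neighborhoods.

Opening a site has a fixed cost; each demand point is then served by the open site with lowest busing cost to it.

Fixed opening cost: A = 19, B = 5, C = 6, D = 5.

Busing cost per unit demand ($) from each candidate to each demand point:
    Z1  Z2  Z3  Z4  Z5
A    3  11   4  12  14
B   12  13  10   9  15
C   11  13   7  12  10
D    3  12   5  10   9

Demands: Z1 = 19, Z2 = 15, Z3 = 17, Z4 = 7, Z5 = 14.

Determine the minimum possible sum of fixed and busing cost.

508

Open {A, B, D}: assign each demand point to its cheapest open site.
  Z1→A 19×3=57, Z2→A 15×11=165, Z3→A 17×4=68, Z4→B 7×9=63, Z5→D 14×9=126
  busing cost 479, fixed 29 → total 508.
Compare {A, D}: busing cost 486 + fixed 24 = 510.
Compare {A, B, C, D}: busing cost 479 + fixed 35 = 514.
Compare {A, C, D}: busing cost 486 + fixed 30 = 516.
All other subsets cost ≥ 510. Minimum total cost: 508.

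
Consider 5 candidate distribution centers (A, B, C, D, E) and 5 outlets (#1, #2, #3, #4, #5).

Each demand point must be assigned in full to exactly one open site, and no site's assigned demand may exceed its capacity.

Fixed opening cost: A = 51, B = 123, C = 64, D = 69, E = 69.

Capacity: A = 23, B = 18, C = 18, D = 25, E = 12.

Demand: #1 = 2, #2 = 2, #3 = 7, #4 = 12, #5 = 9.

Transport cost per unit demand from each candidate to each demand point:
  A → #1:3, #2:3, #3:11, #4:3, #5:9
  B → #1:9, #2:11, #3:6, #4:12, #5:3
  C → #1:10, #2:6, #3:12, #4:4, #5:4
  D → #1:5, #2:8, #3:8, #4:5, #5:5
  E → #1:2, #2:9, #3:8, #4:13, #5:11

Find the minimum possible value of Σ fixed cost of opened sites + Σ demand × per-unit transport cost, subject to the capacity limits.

Open {A, D}; cheapest assignment that respects the capacities:
  A (cap 23, load 16): #1, #2, #4 — cost 2×3 + 2×3 + 12×3 = 48
  D (cap 25, load 16): #3, #5 — cost 7×8 + 9×5 = 101
  Shipping 149, fixed 120 → total 269.
  Any other capacity-feasible assignment to {A, D} ships for at least 149.
Compare {A, C}: its best feasible assignment gives total 276.
Compare {A, B}: its best feasible assignment gives total 291.
Every other set of open sites that can feasibly serve all demand totals ≥ 276 even under its best assignment. Minimum: 269.

269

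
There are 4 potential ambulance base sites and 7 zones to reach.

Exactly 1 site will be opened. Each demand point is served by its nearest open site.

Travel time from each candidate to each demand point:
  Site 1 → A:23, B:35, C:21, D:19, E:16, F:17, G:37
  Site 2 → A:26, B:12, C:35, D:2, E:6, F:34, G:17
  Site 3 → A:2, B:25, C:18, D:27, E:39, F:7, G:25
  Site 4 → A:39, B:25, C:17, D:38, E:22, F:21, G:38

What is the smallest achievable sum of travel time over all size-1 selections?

Open {Site 2}.
  A→Site 2 26, B→Site 2 12, C→Site 2 35, D→Site 2 2, E→Site 2 6, F→Site 2 34, G→Site 2 17  ⇒ total 132.
Compare {Site 3}: total 143.
Compare {Site 1}: total 168.
No size-1 selection does better; minimum is 132.

132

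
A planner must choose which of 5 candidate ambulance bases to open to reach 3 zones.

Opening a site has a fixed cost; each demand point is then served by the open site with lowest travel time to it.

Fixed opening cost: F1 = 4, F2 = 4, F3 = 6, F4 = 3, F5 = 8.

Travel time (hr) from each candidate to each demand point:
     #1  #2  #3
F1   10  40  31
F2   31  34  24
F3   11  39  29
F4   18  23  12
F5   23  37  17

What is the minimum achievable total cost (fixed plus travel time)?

Open {F1, F4}: assign each demand point to its cheapest open site.
  #1→F1 10, #2→F4 23, #3→F4 12
  travel time 45, fixed 7 → total 52.
Compare {F3, F4}: travel time 46 + fixed 9 = 55.
Compare {F4}: travel time 53 + fixed 3 = 56.
Compare {F1, F2, F4}: travel time 45 + fixed 11 = 56.
All other subsets cost ≥ 55. Minimum total cost: 52.

52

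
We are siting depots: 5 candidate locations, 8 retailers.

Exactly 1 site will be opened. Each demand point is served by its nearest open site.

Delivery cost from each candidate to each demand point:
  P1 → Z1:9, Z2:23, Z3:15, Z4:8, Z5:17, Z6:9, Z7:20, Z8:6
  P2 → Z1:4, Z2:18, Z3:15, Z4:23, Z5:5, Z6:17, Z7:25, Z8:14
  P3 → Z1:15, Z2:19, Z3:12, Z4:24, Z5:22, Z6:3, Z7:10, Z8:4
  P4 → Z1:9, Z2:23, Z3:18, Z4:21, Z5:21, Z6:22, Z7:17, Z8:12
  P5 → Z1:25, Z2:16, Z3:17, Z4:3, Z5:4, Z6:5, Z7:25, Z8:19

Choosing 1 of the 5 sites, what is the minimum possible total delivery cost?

107

Open {P1}.
  Z1→P1 9, Z2→P1 23, Z3→P1 15, Z4→P1 8, Z5→P1 17, Z6→P1 9, Z7→P1 20, Z8→P1 6  ⇒ total 107.
Compare {P3}: total 109.
Compare {P5}: total 114.
No size-1 selection does better; minimum is 107.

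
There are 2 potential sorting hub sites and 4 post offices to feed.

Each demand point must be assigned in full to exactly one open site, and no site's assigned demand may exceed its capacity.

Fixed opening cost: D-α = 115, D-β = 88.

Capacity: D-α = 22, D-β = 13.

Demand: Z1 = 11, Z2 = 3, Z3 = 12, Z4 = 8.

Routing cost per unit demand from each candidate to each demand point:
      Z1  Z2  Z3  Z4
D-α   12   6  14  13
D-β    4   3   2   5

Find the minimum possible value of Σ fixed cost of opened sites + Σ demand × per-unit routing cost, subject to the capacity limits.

Open {D-α, D-β}; cheapest assignment that respects the capacities:
  D-α (cap 22, load 22): Z1, Z2, Z4 — cost 11×12 + 3×6 + 8×13 = 254
  D-β (cap 13, load 12): Z3 — cost 12×2 = 24
  Shipping 278, fixed 203 → total 481.
  Any other capacity-feasible assignment to {D-α, D-β} ships for at least 278.
Total demand is 34 and no other set of sites has combined capacity ≥ 34, so {D-α, D-β} is the only feasible choice of open sites. Minimum: 481.

481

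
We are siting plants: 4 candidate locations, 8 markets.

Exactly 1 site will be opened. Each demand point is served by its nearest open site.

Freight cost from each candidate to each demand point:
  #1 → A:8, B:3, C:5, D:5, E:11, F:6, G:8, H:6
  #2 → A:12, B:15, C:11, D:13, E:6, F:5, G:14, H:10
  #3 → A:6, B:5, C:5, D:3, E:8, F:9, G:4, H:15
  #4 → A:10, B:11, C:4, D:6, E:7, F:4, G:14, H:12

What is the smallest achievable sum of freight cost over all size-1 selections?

Open {#1}.
  A→#1 8, B→#1 3, C→#1 5, D→#1 5, E→#1 11, F→#1 6, G→#1 8, H→#1 6  ⇒ total 52.
Compare {#3}: total 55.
Compare {#4}: total 68.
No size-1 selection does better; minimum is 52.

52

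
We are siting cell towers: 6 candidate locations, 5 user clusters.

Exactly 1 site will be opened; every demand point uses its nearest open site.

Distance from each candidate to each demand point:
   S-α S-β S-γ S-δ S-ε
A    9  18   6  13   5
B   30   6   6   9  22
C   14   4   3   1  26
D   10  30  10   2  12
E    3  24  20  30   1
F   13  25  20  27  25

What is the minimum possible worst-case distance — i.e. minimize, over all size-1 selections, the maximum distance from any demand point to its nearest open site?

Open {A}.
  Farthest demand point is S-β at distance 18 (to A); all others are ≤ 18.
With {C} the worst case is 26.
With {F} the worst case is 27.
No size-1 selection achieves below 18.

18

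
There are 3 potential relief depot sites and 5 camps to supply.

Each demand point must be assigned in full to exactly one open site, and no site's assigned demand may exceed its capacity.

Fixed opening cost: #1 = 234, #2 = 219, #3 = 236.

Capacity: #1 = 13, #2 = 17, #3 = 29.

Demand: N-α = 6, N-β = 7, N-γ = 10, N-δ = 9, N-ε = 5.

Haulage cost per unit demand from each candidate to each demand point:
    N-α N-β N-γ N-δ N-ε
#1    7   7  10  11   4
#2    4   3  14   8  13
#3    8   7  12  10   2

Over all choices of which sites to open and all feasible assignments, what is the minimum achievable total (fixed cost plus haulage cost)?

Open {#2, #3}; cheapest assignment that respects the capacities:
  #2 (cap 17, load 13): N-α, N-β — cost 6×4 + 7×3 = 45
  #3 (cap 29, load 24): N-γ, N-δ, N-ε — cost 10×12 + 9×10 + 5×2 = 220
  Shipping 265, fixed 455 → total 720.
  Any other capacity-feasible assignment to {#2, #3} ships for at least 265.
Compare {#1, #3}: its best feasible assignment gives total 767.
Compare {#1, #2, #3}: its best feasible assignment gives total 934.
Every other set of open sites that can feasibly serve all demand totals ≥ 767 even under its best assignment. Minimum: 720.

720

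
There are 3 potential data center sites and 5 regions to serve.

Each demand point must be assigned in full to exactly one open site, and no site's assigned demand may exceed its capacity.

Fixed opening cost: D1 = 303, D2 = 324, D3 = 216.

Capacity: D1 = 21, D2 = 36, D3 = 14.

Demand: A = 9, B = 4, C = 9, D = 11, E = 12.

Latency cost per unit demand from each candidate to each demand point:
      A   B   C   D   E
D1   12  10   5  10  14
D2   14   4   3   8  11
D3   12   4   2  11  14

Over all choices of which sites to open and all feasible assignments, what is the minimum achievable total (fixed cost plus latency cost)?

Open {D2, D3}; cheapest assignment that respects the capacities:
  D2 (cap 36, load 36): B, C, D, E — cost 4×4 + 9×3 + 11×8 + 12×11 = 263
  D3 (cap 14, load 9): A — cost 9×12 = 108
  Shipping 371, fixed 540 → total 911.
  Any other capacity-feasible assignment to {D2, D3} ships for at least 371.
Compare {D1, D2}: its best feasible assignment gives total 998.
Compare {D1, D2, D3}: its best feasible assignment gives total 1205.
Every other set of open sites that can feasibly serve all demand totals ≥ 998 even under its best assignment. Minimum: 911.

911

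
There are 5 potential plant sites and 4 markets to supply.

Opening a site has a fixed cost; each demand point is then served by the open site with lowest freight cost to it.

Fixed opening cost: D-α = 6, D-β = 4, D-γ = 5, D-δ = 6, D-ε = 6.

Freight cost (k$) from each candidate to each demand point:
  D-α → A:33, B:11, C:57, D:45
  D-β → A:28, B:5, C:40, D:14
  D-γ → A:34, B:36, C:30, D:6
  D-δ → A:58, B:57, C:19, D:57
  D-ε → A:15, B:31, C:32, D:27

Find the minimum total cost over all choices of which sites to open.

Open {D-β, D-γ, D-δ, D-ε}: assign each demand point to its cheapest open site.
  A→D-ε 15, B→D-β 5, C→D-δ 19, D→D-γ 6
  freight cost 45, fixed 21 → total 66.
Compare {D-β, D-δ, D-ε}: freight cost 53 + fixed 16 = 69.
Compare {D-β, D-γ, D-ε}: freight cost 56 + fixed 15 = 71.
Compare {D-α, D-β, D-γ, D-δ, D-ε}: freight cost 45 + fixed 27 = 72.
All other subsets cost ≥ 69. Minimum total cost: 66.

66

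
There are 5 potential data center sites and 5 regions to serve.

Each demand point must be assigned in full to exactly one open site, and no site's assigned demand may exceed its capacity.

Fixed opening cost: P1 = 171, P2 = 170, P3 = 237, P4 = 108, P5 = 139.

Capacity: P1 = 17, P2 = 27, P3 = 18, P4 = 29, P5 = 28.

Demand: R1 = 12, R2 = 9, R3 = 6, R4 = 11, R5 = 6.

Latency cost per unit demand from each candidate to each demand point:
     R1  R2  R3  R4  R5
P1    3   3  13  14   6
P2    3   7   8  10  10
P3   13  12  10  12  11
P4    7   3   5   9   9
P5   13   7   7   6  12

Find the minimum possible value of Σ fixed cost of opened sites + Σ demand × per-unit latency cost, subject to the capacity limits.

Open {P4, P5}; cheapest assignment that respects the capacities:
  P4 (cap 29, load 27): R1, R2, R5 — cost 12×7 + 9×3 + 6×9 = 165
  P5 (cap 28, load 17): R3, R4 — cost 6×7 + 11×6 = 108
  Shipping 273, fixed 247 → total 520.
  Any other capacity-feasible assignment to {P4, P5} ships for at least 273.
Compare {P2, P4}: its best feasible assignment gives total 530.
Compare {P1, P4}: its best feasible assignment gives total 555.
Every other set of open sites that can feasibly serve all demand totals ≥ 530 even under its best assignment. Minimum: 520.

520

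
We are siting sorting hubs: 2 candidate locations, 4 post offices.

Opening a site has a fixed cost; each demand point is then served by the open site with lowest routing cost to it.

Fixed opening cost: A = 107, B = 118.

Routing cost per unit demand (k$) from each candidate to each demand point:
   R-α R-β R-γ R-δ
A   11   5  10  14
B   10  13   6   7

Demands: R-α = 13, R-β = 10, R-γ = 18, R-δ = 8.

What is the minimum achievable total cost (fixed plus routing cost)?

Open {B}: assign each demand point to its cheapest open site.
  R-α→B 13×10=130, R-β→B 10×13=130, R-γ→B 18×6=108, R-δ→B 8×7=56
  routing cost 424, fixed 118 → total 542.
Compare {A, B}: routing cost 344 + fixed 225 = 569.
Compare {A}: routing cost 485 + fixed 107 = 592.

542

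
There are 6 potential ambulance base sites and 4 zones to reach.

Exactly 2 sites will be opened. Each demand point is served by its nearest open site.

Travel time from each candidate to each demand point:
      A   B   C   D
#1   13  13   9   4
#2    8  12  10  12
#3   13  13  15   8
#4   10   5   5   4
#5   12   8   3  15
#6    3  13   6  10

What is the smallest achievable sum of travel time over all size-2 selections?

Open {#4, #6}.
  A→#6 3, B→#4 5, C→#4 5, D→#4 4  ⇒ total 17.
Compare {#2, #4}: total 22.
Compare {#4, #5}: total 22.
No size-2 selection does better; minimum is 17.

17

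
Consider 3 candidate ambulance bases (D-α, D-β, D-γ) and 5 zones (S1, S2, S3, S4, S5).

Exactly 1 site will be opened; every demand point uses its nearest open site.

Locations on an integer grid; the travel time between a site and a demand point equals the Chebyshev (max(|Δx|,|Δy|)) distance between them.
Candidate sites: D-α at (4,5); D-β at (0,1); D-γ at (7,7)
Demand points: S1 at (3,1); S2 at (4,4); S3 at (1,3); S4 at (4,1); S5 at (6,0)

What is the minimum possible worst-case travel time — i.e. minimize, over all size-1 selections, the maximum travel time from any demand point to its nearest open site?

Open {D-α}.
  Farthest demand point is S5 at travel time 5 (to D-α); all others are ≤ 5.
With {D-β} the worst case is 6.
With {D-γ} the worst case is 7.
No size-1 selection achieves below 5.

5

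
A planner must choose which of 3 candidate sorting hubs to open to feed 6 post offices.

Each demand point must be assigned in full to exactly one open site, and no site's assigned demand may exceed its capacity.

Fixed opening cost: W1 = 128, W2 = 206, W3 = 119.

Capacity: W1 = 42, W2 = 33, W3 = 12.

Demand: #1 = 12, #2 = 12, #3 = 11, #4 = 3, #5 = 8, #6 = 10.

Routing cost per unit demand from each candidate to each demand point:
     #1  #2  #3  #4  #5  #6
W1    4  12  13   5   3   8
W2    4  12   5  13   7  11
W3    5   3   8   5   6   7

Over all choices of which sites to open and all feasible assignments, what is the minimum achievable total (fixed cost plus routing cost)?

700

Open {W1, W2}; cheapest assignment that respects the capacities:
  W1 (cap 42, load 33): #1, #4, #5, #6 — cost 12×4 + 3×5 + 8×3 + 10×8 = 167
  W2 (cap 33, load 23): #2, #3 — cost 12×12 + 11×5 = 199
  Shipping 366, fixed 334 → total 700.
  Any other capacity-feasible assignment to {W1, W2} ships for at least 366.
Compare {W1, W2, W3}: its best feasible assignment gives total 711.
Every other set of open sites that can feasibly serve all demand totals ≥ 711 even under its best assignment. Minimum: 700.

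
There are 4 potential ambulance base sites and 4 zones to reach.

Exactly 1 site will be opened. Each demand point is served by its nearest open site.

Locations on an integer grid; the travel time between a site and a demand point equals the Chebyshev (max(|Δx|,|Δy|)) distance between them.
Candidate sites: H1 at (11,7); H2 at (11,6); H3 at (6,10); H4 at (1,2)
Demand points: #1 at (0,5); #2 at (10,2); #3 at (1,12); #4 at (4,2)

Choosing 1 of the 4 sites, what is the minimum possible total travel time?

25

Open {H4}.
  #1→H4 3, #2→H4 9, #3→H4 10, #4→H4 3  ⇒ total 25.
Compare {H3}: total 27.
Compare {H2}: total 32.
No size-1 selection does better; minimum is 25.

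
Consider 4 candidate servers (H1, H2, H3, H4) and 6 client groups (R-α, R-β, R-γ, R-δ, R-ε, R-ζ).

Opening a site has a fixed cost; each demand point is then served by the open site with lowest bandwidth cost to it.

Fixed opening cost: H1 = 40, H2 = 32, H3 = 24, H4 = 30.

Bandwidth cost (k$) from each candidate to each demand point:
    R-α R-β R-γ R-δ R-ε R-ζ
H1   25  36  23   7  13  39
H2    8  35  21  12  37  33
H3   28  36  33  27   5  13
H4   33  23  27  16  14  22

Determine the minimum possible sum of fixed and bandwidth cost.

Open {H2, H3}: assign each demand point to its cheapest open site.
  R-α→H2 8, R-β→H2 35, R-γ→H2 21, R-δ→H2 12, R-ε→H3 5, R-ζ→H3 13
  bandwidth cost 94, fixed 56 → total 150.
Compare {H2, H4}: bandwidth cost 100 + fixed 62 = 162.
Compare {H4}: bandwidth cost 135 + fixed 30 = 165.
Compare {H3}: bandwidth cost 142 + fixed 24 = 166.
All other subsets cost ≥ 162. Minimum total cost: 150.

150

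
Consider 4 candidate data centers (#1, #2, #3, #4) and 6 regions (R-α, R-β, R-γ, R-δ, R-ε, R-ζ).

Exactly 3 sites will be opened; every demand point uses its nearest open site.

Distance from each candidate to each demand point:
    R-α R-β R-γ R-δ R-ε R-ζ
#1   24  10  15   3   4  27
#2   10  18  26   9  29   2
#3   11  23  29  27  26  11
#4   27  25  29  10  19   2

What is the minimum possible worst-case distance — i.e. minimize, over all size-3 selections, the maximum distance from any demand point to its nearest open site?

15

Open {#1, #2, #3}.
  Farthest demand point is R-γ at distance 15 (to #1); all others are ≤ 15.
With {#1, #2, #4} the worst case is 15.
With {#1, #3, #4} the worst case is 15.
No size-3 selection achieves below 15.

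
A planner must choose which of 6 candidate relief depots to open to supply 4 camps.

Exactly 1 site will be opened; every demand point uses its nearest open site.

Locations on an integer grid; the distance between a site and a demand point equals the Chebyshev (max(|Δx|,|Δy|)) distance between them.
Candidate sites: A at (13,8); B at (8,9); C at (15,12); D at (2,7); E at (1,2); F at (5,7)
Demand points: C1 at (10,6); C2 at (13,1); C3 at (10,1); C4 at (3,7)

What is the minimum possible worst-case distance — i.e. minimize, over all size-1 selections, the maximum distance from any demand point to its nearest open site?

8

Open {B}.
  Farthest demand point is C2 at distance 8 (to B); all others are ≤ 8.
With {F} the worst case is 8.
With {A} the worst case is 10.
No size-1 selection achieves below 8.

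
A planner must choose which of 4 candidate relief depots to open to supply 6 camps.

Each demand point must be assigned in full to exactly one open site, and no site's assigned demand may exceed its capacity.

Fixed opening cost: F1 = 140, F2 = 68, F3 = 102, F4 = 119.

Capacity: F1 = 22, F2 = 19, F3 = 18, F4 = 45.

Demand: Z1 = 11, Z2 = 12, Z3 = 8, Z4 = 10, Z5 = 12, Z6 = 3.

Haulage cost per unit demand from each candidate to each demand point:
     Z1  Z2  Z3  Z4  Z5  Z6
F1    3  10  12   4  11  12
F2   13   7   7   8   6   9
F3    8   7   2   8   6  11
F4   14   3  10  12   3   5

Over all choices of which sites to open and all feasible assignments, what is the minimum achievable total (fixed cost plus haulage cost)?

499

Open {F1, F4}; cheapest assignment that respects the capacities:
  F1 (cap 22, load 21): Z1, Z4 — cost 11×3 + 10×4 = 73
  F4 (cap 45, load 35): Z2, Z3, Z5, Z6 — cost 12×3 + 8×10 + 12×3 + 3×5 = 167
  Shipping 240, fixed 259 → total 499.
  Any other capacity-feasible assignment to {F1, F4} ships for at least 240.
Compare {F1, F3, F4}: its best feasible assignment gives total 537.
Compare {F1, F2, F4}: its best feasible assignment gives total 543.
Every other set of open sites that can feasibly serve all demand totals ≥ 537 even under its best assignment. Minimum: 499.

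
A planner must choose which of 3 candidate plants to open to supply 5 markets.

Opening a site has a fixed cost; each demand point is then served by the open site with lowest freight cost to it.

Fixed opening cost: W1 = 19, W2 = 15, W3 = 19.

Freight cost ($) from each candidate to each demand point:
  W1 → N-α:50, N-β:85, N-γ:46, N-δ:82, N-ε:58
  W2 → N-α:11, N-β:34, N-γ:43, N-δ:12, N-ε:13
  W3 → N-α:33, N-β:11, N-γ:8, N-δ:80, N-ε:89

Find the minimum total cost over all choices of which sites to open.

89

Open {W2, W3}: assign each demand point to its cheapest open site.
  N-α→W2 11, N-β→W3 11, N-γ→W3 8, N-δ→W2 12, N-ε→W2 13
  freight cost 55, fixed 34 → total 89.
Compare {W1, W2, W3}: freight cost 55 + fixed 53 = 108.
Compare {W2}: freight cost 113 + fixed 15 = 128.
Compare {W1, W2}: freight cost 113 + fixed 34 = 147.
All other subsets cost ≥ 108. Minimum total cost: 89.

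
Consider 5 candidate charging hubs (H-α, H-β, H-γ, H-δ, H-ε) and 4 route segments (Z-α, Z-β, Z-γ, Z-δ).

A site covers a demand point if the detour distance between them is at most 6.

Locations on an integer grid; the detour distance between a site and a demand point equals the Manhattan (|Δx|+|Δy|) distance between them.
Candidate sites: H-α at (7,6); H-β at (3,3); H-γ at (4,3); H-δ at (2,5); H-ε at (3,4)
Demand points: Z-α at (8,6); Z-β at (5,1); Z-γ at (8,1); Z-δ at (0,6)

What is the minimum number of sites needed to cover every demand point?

Coverage sets (demand points within 6 of each site):
  H-α: {Z-α, Z-γ}
  H-β: {Z-β, Z-δ}
  H-γ: {Z-β, Z-γ}
  H-δ: {Z-δ}
  H-ε: {Z-β, Z-δ}
No single site covers all 4 demand points.
But {H-α, H-β} covers everything, so the minimum is 2.

2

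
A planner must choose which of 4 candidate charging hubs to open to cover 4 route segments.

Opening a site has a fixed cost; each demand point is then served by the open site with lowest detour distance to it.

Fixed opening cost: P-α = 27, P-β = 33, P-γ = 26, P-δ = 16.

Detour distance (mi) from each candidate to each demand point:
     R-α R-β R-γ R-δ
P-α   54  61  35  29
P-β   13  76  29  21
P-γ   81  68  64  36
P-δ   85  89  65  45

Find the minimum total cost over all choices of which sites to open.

172

Open {P-β}: assign each demand point to its cheapest open site.
  R-α→P-β 13, R-β→P-β 76, R-γ→P-β 29, R-δ→P-β 21
  detour distance 139, fixed 33 → total 172.
Compare {P-α, P-β}: detour distance 124 + fixed 60 = 184.
Compare {P-β, P-δ}: detour distance 139 + fixed 49 = 188.
Compare {P-β, P-γ}: detour distance 131 + fixed 59 = 190.
All other subsets cost ≥ 184. Minimum total cost: 172.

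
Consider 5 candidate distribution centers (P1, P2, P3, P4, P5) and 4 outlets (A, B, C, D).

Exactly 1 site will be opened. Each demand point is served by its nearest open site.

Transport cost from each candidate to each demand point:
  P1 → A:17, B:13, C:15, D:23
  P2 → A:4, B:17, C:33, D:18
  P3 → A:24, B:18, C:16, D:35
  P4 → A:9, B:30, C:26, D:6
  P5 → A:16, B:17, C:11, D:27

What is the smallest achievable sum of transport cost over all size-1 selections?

68

Open {P1}.
  A→P1 17, B→P1 13, C→P1 15, D→P1 23  ⇒ total 68.
Compare {P4}: total 71.
Compare {P5}: total 71.
No size-1 selection does better; minimum is 68.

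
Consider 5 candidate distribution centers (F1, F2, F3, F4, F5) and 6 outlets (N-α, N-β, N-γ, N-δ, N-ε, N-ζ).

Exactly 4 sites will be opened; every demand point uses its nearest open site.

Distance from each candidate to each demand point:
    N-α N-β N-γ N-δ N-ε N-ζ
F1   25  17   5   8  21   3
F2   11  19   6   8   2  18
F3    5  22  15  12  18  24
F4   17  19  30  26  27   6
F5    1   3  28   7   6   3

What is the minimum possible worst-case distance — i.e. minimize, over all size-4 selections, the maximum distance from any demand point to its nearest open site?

Open {F1, F2, F3, F5}.
  Farthest demand point is N-δ at distance 7 (to F5); all others are ≤ 7.
With {F1, F2, F4, F5} the worst case is 7.
With {F1, F3, F4, F5} the worst case is 7.
No size-4 selection achieves below 7.

7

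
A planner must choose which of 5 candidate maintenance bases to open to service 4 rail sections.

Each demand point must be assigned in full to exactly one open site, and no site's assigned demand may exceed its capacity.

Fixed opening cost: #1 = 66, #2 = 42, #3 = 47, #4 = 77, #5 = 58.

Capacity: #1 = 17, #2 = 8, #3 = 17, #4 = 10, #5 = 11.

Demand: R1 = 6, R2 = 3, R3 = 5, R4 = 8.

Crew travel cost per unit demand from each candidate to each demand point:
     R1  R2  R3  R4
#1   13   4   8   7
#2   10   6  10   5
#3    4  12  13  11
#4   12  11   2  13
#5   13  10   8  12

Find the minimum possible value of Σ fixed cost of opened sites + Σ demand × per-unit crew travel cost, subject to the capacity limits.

Open {#1, #3}; cheapest assignment that respects the capacities:
  #1 (cap 17, load 16): R2, R3, R4 — cost 3×4 + 5×8 + 8×7 = 108
  #3 (cap 17, load 6): R1 — cost 6×4 = 24
  Shipping 132, fixed 113 → total 245.
  Any other capacity-feasible assignment to {#1, #3} ships for at least 132.
Compare {#2, #3}: its best feasible assignment gives total 254.
Compare {#1, #2, #3}: its best feasible assignment gives total 271.
Every other set of open sites that can feasibly serve all demand totals ≥ 254 even under its best assignment. Minimum: 245.

245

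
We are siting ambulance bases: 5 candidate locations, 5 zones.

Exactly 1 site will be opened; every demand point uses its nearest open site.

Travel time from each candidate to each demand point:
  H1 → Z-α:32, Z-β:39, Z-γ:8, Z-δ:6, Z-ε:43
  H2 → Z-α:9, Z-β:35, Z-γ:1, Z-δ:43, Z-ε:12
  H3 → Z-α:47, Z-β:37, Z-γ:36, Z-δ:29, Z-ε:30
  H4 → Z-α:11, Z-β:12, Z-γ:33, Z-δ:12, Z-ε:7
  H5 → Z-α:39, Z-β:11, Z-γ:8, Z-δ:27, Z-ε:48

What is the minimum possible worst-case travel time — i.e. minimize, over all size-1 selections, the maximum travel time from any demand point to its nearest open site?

Open {H4}.
  Farthest demand point is Z-γ at travel time 33 (to H4); all others are ≤ 33.
With {H1} the worst case is 43.
With {H2} the worst case is 43.
No size-1 selection achieves below 33.

33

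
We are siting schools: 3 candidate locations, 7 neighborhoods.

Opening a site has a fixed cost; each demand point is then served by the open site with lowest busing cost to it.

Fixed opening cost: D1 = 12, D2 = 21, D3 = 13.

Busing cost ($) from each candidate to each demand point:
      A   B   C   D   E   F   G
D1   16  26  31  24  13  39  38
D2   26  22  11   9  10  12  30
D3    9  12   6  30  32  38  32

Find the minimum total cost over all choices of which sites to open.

122

Open {D2, D3}: assign each demand point to its cheapest open site.
  A→D3 9, B→D3 12, C→D3 6, D→D2 9, E→D2 10, F→D2 12, G→D2 30
  busing cost 88, fixed 34 → total 122.
Compare {D1, D2, D3}: busing cost 88 + fixed 46 = 134.
Compare {D2}: busing cost 120 + fixed 21 = 141.
Compare {D1, D2}: busing cost 110 + fixed 33 = 143.
All other subsets cost ≥ 134. Minimum total cost: 122.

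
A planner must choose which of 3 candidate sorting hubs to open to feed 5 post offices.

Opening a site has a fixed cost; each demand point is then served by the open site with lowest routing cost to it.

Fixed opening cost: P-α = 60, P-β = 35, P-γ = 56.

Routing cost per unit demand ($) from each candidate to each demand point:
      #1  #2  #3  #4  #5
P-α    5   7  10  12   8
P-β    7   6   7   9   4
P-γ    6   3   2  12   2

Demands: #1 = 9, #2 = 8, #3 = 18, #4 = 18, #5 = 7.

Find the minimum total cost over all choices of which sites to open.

Open {P-β, P-γ}: assign each demand point to its cheapest open site.
  #1→P-γ 9×6=54, #2→P-γ 8×3=24, #3→P-γ 18×2=36, #4→P-β 18×9=162, #5→P-γ 7×2=14
  routing cost 290, fixed 91 → total 381.
Compare {P-γ}: routing cost 344 + fixed 56 = 400.
Compare {P-α, P-β, P-γ}: routing cost 281 + fixed 151 = 432.
Compare {P-α, P-γ}: routing cost 335 + fixed 116 = 451.
All other subsets cost ≥ 400. Minimum total cost: 381.

381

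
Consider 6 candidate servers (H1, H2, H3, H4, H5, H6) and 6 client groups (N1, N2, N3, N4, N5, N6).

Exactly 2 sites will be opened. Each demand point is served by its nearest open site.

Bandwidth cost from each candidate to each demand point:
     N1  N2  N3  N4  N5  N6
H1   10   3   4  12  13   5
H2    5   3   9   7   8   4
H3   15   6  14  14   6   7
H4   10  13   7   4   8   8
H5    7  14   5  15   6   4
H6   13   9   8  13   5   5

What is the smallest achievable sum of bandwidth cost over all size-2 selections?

30

Open {H2, H5}.
  N1→H2 5, N2→H2 3, N3→H5 5, N4→H2 7, N5→H5 6, N6→H2 4  ⇒ total 30.
Compare {H1, H2}: total 31.
Compare {H2, H4}: total 31.
No size-2 selection does better; minimum is 30.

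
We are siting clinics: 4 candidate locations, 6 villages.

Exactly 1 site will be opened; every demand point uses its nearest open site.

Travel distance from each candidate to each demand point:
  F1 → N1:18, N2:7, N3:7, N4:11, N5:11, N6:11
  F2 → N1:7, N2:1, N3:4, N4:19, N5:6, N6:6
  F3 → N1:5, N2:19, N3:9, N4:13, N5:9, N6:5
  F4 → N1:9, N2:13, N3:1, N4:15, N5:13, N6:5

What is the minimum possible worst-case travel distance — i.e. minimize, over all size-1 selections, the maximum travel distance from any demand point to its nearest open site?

Open {F4}.
  Farthest demand point is N4 at travel distance 15 (to F4); all others are ≤ 15.
With {F1} the worst case is 18.
With {F2} the worst case is 19.
No size-1 selection achieves below 15.

15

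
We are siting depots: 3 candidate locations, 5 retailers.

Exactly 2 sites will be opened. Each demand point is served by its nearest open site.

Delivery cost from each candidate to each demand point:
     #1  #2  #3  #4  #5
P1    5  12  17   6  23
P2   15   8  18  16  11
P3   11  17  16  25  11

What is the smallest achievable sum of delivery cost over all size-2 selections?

47

Open {P1, P2}.
  #1→P1 5, #2→P2 8, #3→P1 17, #4→P1 6, #5→P2 11  ⇒ total 47.
Compare {P1, P3}: total 50.
Compare {P2, P3}: total 62.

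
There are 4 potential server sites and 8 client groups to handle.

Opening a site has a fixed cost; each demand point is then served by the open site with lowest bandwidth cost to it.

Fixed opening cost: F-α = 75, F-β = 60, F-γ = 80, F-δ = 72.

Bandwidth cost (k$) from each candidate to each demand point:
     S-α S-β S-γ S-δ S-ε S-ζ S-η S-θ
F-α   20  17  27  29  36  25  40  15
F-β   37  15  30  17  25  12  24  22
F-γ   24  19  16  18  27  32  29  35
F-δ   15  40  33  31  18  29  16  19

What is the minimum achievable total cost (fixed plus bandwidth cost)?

242

Open {F-β}: assign each demand point to its cheapest open site.
  S-α→F-β 37, S-β→F-β 15, S-γ→F-β 30, S-δ→F-β 17, S-ε→F-β 25, S-ζ→F-β 12, S-η→F-β 24, S-θ→F-β 22
  bandwidth cost 182, fixed 60 → total 242.
Compare {F-δ}: bandwidth cost 201 + fixed 72 = 273.
Compare {F-β, F-δ}: bandwidth cost 142 + fixed 132 = 274.
Compare {F-γ}: bandwidth cost 200 + fixed 80 = 280.
All other subsets cost ≥ 273. Minimum total cost: 242.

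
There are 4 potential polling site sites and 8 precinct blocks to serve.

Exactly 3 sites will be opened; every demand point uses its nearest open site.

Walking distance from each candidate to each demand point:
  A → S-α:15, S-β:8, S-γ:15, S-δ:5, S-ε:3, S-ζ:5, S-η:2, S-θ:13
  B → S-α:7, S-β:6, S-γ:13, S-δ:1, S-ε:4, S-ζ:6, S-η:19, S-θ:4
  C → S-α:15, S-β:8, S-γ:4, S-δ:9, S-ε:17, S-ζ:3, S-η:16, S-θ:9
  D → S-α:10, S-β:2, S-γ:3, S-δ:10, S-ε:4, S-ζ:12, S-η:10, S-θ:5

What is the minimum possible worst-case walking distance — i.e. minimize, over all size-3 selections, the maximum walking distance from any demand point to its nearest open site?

Open {A, B, C}.
  Farthest demand point is S-α at walking distance 7 (to B); all others are ≤ 7.
With {A, B, D} the worst case is 7.
With {A, C, D} the worst case is 10.
No size-3 selection achieves below 7.

7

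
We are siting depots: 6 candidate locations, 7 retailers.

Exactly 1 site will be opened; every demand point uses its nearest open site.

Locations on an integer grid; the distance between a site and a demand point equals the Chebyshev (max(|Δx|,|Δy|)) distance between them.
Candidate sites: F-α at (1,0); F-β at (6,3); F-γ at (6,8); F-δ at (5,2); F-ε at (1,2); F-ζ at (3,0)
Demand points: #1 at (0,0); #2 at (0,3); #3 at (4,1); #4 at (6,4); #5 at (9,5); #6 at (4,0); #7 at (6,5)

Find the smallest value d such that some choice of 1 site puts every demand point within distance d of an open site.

5

Open {F-δ}.
  Farthest demand point is #1 at distance 5 (to F-δ); all others are ≤ 5.
With {F-β} the worst case is 6.
With {F-ζ} the worst case is 6.
No size-1 selection achieves below 5.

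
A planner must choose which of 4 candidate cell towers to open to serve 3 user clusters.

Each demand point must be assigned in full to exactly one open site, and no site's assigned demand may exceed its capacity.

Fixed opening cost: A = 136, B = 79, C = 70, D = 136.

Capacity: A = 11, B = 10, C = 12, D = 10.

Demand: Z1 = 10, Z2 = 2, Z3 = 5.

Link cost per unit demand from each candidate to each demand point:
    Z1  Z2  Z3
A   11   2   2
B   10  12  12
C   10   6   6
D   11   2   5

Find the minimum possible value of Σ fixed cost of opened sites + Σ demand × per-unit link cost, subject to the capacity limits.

Open {B, C}; cheapest assignment that respects the capacities:
  B (cap 10, load 10): Z1 — cost 10×10 = 100
  C (cap 12, load 7): Z2, Z3 — cost 2×6 + 5×6 = 42
  Shipping 142, fixed 149 → total 291.
  Any other capacity-feasible assignment to {B, C} ships for at least 142.
Compare {A, C}: its best feasible assignment gives total 320.
Compare {A, B}: its best feasible assignment gives total 329.
Every other set of open sites that can feasibly serve all demand totals ≥ 320 even under its best assignment. Minimum: 291.

291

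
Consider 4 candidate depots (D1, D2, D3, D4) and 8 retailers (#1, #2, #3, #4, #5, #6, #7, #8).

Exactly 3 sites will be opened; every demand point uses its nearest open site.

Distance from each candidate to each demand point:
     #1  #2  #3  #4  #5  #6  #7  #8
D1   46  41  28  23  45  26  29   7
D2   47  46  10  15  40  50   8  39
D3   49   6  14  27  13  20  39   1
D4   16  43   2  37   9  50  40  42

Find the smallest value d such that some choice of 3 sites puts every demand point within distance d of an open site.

20

Open {D2, D3, D4}.
  Farthest demand point is #6 at distance 20 (to D3); all others are ≤ 20.
With {D1, D3, D4} the worst case is 29.
With {D1, D2, D4} the worst case is 41.
No size-3 selection achieves below 20.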